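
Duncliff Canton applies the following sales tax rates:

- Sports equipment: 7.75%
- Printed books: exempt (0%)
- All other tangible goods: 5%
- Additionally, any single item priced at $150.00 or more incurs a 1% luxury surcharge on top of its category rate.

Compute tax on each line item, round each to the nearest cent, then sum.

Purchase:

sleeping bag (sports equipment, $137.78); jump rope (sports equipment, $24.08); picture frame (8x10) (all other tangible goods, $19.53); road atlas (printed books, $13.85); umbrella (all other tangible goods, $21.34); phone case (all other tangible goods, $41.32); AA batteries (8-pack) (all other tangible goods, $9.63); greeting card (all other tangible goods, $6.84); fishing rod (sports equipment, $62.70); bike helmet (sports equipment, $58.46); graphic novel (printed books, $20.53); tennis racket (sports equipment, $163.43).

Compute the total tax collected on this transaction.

$41.18

Sleeping bag $137.78: sports equipment → 7.75% → $10.68
Jump rope $24.08: sports equipment → 7.75% → $1.87
Picture frame (8x10) $19.53: all other tangible goods → 5% → $0.98
Road atlas $13.85: printed books → 0% → $0.00
Umbrella $21.34: all other tangible goods → 5% → $1.07
Phone case $41.32: all other tangible goods → 5% → $2.07
AA batteries (8-pack) $9.63: all other tangible goods → 5% → $0.48
Greeting card $6.84: all other tangible goods → 5% → $0.34
Fishing rod $62.70: sports equipment → 7.75% → $4.86
Bike helmet $58.46: sports equipment → 7.75% → $4.53
Graphic novel $20.53: printed books → 0% → $0.00
Tennis racket $163.43: sports equipment → 7.75% + 1% surcharge = 8.75% → $14.30
Total tax = $10.68 + $1.87 + $0.98 + $1.07 + $2.07 + $0.48 + $0.34 + $4.86 + $4.53 + $14.30 = $41.18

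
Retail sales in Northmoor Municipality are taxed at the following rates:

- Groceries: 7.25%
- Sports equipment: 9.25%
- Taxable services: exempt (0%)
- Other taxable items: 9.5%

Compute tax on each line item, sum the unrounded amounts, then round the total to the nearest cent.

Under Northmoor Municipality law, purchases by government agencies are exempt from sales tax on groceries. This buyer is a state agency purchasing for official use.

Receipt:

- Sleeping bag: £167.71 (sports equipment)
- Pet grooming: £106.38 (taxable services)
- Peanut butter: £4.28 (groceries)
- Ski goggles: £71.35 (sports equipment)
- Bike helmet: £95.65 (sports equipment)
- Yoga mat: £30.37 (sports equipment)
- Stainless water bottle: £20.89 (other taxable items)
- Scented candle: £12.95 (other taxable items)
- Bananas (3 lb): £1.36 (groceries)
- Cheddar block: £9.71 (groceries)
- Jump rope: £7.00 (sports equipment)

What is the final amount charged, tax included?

Sleeping bag £167.71: sports equipment → 9.25% → £15.513175
Pet grooming £106.38: taxable services → 0% → £0.00
Peanut butter £4.28: groceries, buyer-exempt → 0% → £0.00
Ski goggles £71.35: sports equipment → 9.25% → £6.599875
Bike helmet £95.65: sports equipment → 9.25% → £8.847625
Yoga mat £30.37: sports equipment → 9.25% → £2.809225
Stainless water bottle £20.89: other taxable items → 9.5% → £1.98455
Scented candle £12.95: other taxable items → 9.5% → £1.23025
Bananas (3 lb) £1.36: groceries, buyer-exempt → 0% → £0.00
Cheddar block £9.71: groceries, buyer-exempt → 0% → £0.00
Jump rope £7.00: sports equipment → 9.25% → £0.6475
Subtotal = £527.65; unrounded tax = £37.6322 → £37.63; total due = £565.28

£565.28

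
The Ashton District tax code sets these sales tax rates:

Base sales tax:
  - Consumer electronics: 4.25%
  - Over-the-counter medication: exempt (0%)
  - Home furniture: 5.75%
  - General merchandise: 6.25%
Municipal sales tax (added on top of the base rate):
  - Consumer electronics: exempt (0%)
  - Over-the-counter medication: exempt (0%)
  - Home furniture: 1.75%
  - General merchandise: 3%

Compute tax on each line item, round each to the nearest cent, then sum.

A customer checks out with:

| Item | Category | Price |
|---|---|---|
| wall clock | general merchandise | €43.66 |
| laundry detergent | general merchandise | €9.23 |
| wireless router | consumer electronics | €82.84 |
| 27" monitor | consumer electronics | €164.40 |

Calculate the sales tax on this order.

Wall clock €43.66: general merchandise → 6.25% + 3% municipal = 9.25% → €4.04
Laundry detergent €9.23: general merchandise → 6.25% + 3% municipal = 9.25% → €0.85
Wireless router €82.84: consumer electronics → 4.25% + 0% municipal = 4.25% → €3.52
27" monitor €164.40: consumer electronics → 4.25% + 0% municipal = 4.25% → €6.99
Total tax = €4.04 + €0.85 + €3.52 + €6.99 = €15.40

€15.40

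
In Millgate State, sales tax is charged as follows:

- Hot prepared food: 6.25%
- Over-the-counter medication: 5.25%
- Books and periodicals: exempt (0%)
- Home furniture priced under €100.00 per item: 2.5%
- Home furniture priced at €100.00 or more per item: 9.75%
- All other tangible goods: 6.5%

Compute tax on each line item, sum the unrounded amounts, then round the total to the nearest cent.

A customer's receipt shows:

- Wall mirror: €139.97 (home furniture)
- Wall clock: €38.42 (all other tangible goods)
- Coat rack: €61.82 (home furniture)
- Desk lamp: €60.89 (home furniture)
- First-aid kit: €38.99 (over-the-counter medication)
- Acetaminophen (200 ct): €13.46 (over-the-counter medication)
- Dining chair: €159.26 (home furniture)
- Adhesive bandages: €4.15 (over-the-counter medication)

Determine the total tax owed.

€37.71

Wall mirror €139.97: home furniture, €100.00 or more → 9.75% → €13.647075
Wall clock €38.42: all other tangible goods → 6.5% → €2.4973
Coat rack €61.82: home furniture, under €100.00 → 2.5% → €1.5455
Desk lamp €60.89: home furniture, under €100.00 → 2.5% → €1.52225
First-aid kit €38.99: over-the-counter medication → 5.25% → €2.046975
Acetaminophen (200 ct) €13.46: over-the-counter medication → 5.25% → €0.70665
Dining chair €159.26: home furniture, €100.00 or more → 9.75% → €15.52785
Adhesive bandages €4.15: over-the-counter medication → 5.25% → €0.217875
Unrounded tax sum = €37.711475 → €37.71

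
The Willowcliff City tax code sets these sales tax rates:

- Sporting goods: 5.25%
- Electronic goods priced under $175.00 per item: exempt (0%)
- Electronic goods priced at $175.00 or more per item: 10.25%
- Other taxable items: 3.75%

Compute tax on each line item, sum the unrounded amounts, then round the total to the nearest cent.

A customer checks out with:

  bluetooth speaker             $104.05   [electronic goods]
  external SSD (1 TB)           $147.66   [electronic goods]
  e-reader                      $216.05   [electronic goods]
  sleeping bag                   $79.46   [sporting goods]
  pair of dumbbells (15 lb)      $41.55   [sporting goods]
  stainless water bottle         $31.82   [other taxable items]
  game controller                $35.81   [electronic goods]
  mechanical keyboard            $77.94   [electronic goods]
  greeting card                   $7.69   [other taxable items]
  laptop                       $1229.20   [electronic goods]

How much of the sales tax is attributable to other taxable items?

$1.48

Stainless water bottle $31.82: other taxable items → 3.75% → $1.19325
Greeting card $7.69: other taxable items → 3.75% → $0.288375
Tax on other taxable items: unrounded sum = $1.481625 → $1.48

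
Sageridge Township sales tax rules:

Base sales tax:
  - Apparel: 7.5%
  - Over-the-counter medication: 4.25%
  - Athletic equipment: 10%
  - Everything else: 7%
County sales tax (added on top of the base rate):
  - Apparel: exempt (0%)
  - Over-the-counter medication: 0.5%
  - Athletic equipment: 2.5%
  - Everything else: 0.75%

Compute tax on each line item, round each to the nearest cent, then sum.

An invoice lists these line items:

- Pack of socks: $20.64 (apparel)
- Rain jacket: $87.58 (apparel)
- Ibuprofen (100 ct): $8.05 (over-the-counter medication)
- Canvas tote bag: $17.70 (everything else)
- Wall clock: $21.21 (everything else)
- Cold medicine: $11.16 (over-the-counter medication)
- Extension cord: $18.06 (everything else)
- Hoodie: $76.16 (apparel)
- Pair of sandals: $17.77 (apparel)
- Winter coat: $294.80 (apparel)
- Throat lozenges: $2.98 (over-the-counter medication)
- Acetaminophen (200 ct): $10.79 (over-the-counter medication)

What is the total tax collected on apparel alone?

Pack of socks $20.64: apparel → 7.5% + 0% county = 7.5% → $1.55
Rain jacket $87.58: apparel → 7.5% + 0% county = 7.5% → $6.57
Hoodie $76.16: apparel → 7.5% + 0% county = 7.5% → $5.71
Pair of sandals $17.77: apparel → 7.5% + 0% county = 7.5% → $1.33
Winter coat $294.80: apparel → 7.5% + 0% county = 7.5% → $22.11
Tax on apparel = $1.55 + $6.57 + $5.71 + $1.33 + $22.11 = $37.27

$37.27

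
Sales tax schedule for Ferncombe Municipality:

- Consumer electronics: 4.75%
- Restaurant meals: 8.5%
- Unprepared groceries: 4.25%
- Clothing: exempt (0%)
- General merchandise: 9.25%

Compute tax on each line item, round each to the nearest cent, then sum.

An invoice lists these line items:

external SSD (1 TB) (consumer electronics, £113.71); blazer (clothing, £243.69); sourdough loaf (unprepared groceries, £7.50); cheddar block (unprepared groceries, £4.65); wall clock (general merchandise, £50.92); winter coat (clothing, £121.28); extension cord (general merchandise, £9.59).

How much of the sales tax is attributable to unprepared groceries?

Sourdough loaf £7.50: unprepared groceries → 4.25% → £0.32
Cheddar block £4.65: unprepared groceries → 4.25% → £0.20
Tax on unprepared groceries = £0.32 + £0.20 = £0.52

£0.52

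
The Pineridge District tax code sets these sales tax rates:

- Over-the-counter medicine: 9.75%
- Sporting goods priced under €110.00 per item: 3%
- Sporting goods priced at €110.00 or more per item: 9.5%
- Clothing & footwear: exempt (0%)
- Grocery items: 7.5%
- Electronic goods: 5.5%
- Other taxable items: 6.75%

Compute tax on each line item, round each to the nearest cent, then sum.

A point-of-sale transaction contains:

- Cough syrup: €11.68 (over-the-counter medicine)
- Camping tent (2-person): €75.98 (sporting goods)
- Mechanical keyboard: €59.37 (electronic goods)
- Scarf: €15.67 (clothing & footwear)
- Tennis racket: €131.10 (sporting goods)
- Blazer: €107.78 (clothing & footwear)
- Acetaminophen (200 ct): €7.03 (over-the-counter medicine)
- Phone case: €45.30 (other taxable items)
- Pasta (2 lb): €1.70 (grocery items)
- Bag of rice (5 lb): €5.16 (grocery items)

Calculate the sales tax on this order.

€23.41

Cough syrup €11.68: over-the-counter medicine → 9.75% → €1.14
Camping tent (2-person) €75.98: sporting goods, under €110.00 → 3% → €2.28
Mechanical keyboard €59.37: electronic goods → 5.5% → €3.27
Scarf €15.67: clothing & footwear → 0% → €0.00
Tennis racket €131.10: sporting goods, €110.00 or more → 9.5% → €12.45
Blazer €107.78: clothing & footwear → 0% → €0.00
Acetaminophen (200 ct) €7.03: over-the-counter medicine → 9.75% → €0.69
Phone case €45.30: other taxable items → 6.75% → €3.06
Pasta (2 lb) €1.70: grocery items → 7.5% → €0.13
Bag of rice (5 lb) €5.16: grocery items → 7.5% → €0.39
Total tax = €1.14 + €2.28 + €3.27 + €12.45 + €0.69 + €3.06 + €0.13 + €0.39 = €23.41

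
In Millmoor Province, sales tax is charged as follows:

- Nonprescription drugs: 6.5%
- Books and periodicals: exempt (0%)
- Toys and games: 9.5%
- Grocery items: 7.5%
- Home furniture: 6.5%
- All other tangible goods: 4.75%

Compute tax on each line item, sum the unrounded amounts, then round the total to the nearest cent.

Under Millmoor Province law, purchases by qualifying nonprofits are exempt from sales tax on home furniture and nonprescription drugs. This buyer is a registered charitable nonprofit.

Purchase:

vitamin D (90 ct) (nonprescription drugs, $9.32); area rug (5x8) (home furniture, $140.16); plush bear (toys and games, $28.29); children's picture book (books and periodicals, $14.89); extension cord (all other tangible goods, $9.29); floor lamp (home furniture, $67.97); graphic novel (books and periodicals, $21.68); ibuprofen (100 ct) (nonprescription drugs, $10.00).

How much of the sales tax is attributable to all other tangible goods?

$0.44

Extension cord $9.29: all other tangible goods → 4.75% → $0.441275
Tax on all other tangible goods: unrounded sum = $0.441275 → $0.44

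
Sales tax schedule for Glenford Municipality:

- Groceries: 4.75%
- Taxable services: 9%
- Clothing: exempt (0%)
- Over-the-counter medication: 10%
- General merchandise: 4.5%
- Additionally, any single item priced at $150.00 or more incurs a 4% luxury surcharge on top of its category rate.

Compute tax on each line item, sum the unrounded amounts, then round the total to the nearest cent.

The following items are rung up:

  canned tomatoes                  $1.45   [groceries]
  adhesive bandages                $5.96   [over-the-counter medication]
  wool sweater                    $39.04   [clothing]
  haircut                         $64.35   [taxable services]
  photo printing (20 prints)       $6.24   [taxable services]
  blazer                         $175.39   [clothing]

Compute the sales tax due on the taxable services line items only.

$6.35

Haircut $64.35: taxable services → 9% → $5.7915
Photo printing (20 prints) $6.24: taxable services → 9% → $0.5616
Tax on taxable services: unrounded sum = $6.3531 → $6.35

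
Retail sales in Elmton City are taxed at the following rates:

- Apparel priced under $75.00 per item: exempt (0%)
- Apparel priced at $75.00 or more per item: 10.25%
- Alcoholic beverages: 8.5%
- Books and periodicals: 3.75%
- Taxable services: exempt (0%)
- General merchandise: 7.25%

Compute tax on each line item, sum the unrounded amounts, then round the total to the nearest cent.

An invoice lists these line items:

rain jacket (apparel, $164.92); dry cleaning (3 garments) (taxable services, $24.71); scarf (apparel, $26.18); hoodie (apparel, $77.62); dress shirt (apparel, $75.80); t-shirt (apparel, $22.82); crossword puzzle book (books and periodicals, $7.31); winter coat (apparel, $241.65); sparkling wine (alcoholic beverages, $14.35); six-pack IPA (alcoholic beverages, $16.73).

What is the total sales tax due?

Rain jacket $164.92: apparel, $75.00 or more → 10.25% → $16.9043
Dry cleaning (3 garments) $24.71: taxable services → 0% → $0.00
Scarf $26.18: apparel, under $75.00 → 0% → $0.00
Hoodie $77.62: apparel, $75.00 or more → 10.25% → $7.95605
Dress shirt $75.80: apparel, $75.00 or more → 10.25% → $7.7695
T-shirt $22.82: apparel, under $75.00 → 0% → $0.00
Crossword puzzle book $7.31: books and periodicals → 3.75% → $0.274125
Winter coat $241.65: apparel, $75.00 or more → 10.25% → $24.769125
Sparkling wine $14.35: alcoholic beverages → 8.5% → $1.21975
Six-pack IPA $16.73: alcoholic beverages → 8.5% → $1.42205
Unrounded tax sum = $60.3149 → $60.31

$60.31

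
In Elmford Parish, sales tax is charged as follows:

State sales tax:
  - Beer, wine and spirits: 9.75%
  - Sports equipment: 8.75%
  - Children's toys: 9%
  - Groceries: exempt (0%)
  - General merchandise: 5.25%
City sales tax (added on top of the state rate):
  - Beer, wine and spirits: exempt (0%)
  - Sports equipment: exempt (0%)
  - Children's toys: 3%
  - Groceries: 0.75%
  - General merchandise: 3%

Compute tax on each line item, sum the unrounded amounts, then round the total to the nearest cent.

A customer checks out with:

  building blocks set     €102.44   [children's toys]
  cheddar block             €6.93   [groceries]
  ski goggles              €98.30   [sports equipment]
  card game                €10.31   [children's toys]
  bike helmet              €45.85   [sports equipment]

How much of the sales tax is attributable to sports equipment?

Ski goggles €98.30: sports equipment → 8.75% + 0% city = 8.75% → €8.60125
Bike helmet €45.85: sports equipment → 8.75% + 0% city = 8.75% → €4.011875
Tax on sports equipment: unrounded sum = €12.613125 → €12.61

€12.61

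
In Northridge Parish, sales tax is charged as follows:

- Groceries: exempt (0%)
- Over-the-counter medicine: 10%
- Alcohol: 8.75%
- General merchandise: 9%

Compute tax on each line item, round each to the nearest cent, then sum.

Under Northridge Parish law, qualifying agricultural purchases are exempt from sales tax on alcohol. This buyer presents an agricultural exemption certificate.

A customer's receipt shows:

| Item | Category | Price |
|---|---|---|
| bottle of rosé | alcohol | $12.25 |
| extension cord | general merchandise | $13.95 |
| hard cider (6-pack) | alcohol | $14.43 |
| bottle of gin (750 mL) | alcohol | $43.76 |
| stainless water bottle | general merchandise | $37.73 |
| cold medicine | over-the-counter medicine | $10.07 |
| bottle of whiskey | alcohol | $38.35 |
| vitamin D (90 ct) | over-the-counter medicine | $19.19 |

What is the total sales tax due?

Bottle of rosé $12.25: alcohol, buyer-exempt → 0% → $0.00
Extension cord $13.95: general merchandise → 9% → $1.26
Hard cider (6-pack) $14.43: alcohol, buyer-exempt → 0% → $0.00
Bottle of gin (750 mL) $43.76: alcohol, buyer-exempt → 0% → $0.00
Stainless water bottle $37.73: general merchandise → 9% → $3.40
Cold medicine $10.07: over-the-counter medicine → 10% → $1.01
Bottle of whiskey $38.35: alcohol, buyer-exempt → 0% → $0.00
Vitamin D (90 ct) $19.19: over-the-counter medicine → 10% → $1.92
Total tax = $1.26 + $3.40 + $1.01 + $1.92 = $7.59

$7.59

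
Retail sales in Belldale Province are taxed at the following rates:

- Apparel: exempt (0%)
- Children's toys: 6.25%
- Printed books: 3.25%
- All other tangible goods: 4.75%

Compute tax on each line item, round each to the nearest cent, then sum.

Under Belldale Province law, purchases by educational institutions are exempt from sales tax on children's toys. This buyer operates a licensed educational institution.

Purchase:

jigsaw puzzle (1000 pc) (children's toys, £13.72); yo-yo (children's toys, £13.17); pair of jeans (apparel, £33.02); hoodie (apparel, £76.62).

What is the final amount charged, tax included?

Jigsaw puzzle (1000 pc) £13.72: children's toys, buyer-exempt → 0% → £0.00
Yo-yo £13.17: children's toys, buyer-exempt → 0% → £0.00
Pair of jeans £33.02: apparel → 0% → £0.00
Hoodie £76.62: apparel → 0% → £0.00
Subtotal = £136.53; tax = £0.00; total due = £136.53

£136.53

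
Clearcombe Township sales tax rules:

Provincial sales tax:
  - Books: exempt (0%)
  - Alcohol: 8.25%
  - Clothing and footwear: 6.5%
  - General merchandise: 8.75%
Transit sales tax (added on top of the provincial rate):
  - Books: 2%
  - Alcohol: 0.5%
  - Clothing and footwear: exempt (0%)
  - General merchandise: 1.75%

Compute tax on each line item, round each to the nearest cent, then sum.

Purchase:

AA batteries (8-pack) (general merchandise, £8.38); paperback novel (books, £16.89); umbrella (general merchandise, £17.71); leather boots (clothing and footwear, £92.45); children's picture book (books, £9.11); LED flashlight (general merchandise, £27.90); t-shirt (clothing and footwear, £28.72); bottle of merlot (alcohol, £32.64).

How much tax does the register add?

AA batteries (8-pack) £8.38: general merchandise → 8.75% + 1.75% transit = 10.5% → £0.88
Paperback novel £16.89: books → 0% + 2% transit = 2% → £0.34
Umbrella £17.71: general merchandise → 8.75% + 1.75% transit = 10.5% → £1.86
Leather boots £92.45: clothing and footwear → 6.5% + 0% transit = 6.5% → £6.01
Children's picture book £9.11: books → 0% + 2% transit = 2% → £0.18
LED flashlight £27.90: general merchandise → 8.75% + 1.75% transit = 10.5% → £2.93
T-shirt £28.72: clothing and footwear → 6.5% + 0% transit = 6.5% → £1.87
Bottle of merlot £32.64: alcohol → 8.25% + 0.5% transit = 8.75% → £2.86
Total tax = £0.88 + £0.34 + £1.86 + £6.01 + £0.18 + £2.93 + £1.87 + £2.86 = £16.93

£16.93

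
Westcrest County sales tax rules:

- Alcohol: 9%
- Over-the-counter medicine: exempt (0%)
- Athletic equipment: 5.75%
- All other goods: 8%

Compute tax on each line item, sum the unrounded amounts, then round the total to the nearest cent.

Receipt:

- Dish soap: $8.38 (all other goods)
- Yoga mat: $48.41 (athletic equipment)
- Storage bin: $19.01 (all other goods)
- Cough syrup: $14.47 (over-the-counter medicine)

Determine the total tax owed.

$4.97

Dish soap $8.38: all other goods → 8% → $0.6704
Yoga mat $48.41: athletic equipment → 5.75% → $2.783575
Storage bin $19.01: all other goods → 8% → $1.5208
Cough syrup $14.47: over-the-counter medicine → 0% → $0.00
Unrounded tax sum = $4.974775 → $4.97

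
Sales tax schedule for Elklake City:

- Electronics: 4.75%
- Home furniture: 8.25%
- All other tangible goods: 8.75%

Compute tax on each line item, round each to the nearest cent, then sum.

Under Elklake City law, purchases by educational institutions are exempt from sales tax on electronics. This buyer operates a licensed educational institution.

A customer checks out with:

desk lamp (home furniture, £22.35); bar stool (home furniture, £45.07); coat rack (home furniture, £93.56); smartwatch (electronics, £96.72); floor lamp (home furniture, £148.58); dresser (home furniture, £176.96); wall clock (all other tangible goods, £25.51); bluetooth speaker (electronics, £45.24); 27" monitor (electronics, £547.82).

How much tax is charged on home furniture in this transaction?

Desk lamp £22.35: home furniture → 8.25% → £1.84
Bar stool £45.07: home furniture → 8.25% → £3.72
Coat rack £93.56: home furniture → 8.25% → £7.72
Floor lamp £148.58: home furniture → 8.25% → £12.26
Dresser £176.96: home furniture → 8.25% → £14.60
Tax on home furniture = £1.84 + £3.72 + £7.72 + £12.26 + £14.60 = £40.14

£40.14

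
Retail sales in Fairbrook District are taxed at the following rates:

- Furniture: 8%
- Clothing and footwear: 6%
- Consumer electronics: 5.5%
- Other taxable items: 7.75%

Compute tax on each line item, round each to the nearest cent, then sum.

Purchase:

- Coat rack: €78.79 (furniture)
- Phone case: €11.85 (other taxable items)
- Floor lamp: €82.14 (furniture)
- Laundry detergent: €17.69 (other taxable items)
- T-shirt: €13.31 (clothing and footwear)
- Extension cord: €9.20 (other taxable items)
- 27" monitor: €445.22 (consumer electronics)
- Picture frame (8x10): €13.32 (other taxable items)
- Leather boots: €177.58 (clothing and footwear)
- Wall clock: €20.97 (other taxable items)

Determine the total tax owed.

Coat rack €78.79: furniture → 8% → €6.30
Phone case €11.85: other taxable items → 7.75% → €0.92
Floor lamp €82.14: furniture → 8% → €6.57
Laundry detergent €17.69: other taxable items → 7.75% → €1.37
T-shirt €13.31: clothing and footwear → 6% → €0.80
Extension cord €9.20: other taxable items → 7.75% → €0.71
27" monitor €445.22: consumer electronics → 5.5% → €24.49
Picture frame (8x10) €13.32: other taxable items → 7.75% → €1.03
Leather boots €177.58: clothing and footwear → 6% → €10.65
Wall clock €20.97: other taxable items → 7.75% → €1.63
Total tax = €6.30 + €0.92 + €6.57 + €1.37 + €0.80 + €0.71 + €24.49 + €1.03 + €10.65 + €1.63 = €54.47

€54.47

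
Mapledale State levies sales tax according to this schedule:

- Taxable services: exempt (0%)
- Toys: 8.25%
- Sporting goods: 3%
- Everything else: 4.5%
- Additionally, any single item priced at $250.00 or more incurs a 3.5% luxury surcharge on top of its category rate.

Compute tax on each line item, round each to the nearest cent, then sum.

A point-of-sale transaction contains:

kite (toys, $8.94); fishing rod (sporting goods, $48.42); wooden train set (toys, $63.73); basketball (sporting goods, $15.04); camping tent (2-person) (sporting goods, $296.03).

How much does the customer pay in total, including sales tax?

$459.30

Kite $8.94: toys → 8.25% → $0.74
Fishing rod $48.42: sporting goods → 3% → $1.45
Wooden train set $63.73: toys → 8.25% → $5.26
Basketball $15.04: sporting goods → 3% → $0.45
Camping tent (2-person) $296.03: sporting goods → 3% + 3.5% surcharge = 6.5% → $19.24
Subtotal = $432.16; tax = $27.14; total due = $459.30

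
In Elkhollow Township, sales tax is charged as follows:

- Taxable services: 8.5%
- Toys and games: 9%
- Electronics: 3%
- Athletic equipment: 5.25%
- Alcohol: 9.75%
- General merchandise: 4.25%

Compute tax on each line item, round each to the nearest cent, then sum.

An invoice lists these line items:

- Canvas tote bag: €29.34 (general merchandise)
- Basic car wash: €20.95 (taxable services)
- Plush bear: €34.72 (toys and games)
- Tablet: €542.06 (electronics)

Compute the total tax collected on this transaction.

Canvas tote bag €29.34: general merchandise → 4.25% → €1.25
Basic car wash €20.95: taxable services → 8.5% → €1.78
Plush bear €34.72: toys and games → 9% → €3.12
Tablet €542.06: electronics → 3% → €16.26
Total tax = €1.25 + €1.78 + €3.12 + €16.26 = €22.41

€22.41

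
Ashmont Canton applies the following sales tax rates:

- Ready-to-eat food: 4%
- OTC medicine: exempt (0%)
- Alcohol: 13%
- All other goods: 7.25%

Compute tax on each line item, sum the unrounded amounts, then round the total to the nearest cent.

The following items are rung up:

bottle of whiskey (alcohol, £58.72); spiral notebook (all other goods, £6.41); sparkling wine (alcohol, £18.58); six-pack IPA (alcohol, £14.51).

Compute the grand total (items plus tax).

£110.62

Bottle of whiskey £58.72: alcohol → 13% → £7.6336
Spiral notebook £6.41: all other goods → 7.25% → £0.464725
Sparkling wine £18.58: alcohol → 13% → £2.4154
Six-pack IPA £14.51: alcohol → 13% → £1.8863
Subtotal = £98.22; unrounded tax = £12.400025 → £12.40; total due = £110.62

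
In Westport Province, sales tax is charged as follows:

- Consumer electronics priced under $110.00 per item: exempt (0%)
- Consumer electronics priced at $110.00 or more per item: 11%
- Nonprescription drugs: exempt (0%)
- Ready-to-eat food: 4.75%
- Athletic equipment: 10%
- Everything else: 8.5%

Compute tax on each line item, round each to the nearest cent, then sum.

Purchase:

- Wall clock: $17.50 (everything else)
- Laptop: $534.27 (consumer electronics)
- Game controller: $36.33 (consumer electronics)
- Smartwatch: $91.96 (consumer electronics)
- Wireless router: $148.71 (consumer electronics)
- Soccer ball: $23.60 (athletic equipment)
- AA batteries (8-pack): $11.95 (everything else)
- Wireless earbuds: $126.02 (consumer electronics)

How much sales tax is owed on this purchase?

Wall clock $17.50: everything else → 8.5% → $1.49
Laptop $534.27: consumer electronics, $110.00 or more → 11% → $58.77
Game controller $36.33: consumer electronics, under $110.00 → 0% → $0.00
Smartwatch $91.96: consumer electronics, under $110.00 → 0% → $0.00
Wireless router $148.71: consumer electronics, $110.00 or more → 11% → $16.36
Soccer ball $23.60: athletic equipment → 10% → $2.36
AA batteries (8-pack) $11.95: everything else → 8.5% → $1.02
Wireless earbuds $126.02: consumer electronics, $110.00 or more → 11% → $13.86
Total tax = $1.49 + $58.77 + $16.36 + $2.36 + $1.02 + $13.86 = $93.86

$93.86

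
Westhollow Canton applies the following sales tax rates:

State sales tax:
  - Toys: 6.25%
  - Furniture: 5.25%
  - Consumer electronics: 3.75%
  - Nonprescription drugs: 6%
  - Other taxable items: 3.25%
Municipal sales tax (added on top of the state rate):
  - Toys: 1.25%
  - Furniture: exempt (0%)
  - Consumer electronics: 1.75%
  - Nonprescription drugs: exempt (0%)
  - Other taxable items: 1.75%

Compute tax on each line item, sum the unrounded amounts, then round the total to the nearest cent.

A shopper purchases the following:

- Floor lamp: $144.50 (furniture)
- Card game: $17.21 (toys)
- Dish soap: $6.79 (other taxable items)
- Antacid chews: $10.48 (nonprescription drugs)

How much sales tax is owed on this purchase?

Floor lamp $144.50: furniture → 5.25% + 0% municipal = 5.25% → $7.58625
Card game $17.21: toys → 6.25% + 1.25% municipal = 7.5% → $1.29075
Dish soap $6.79: other taxable items → 3.25% + 1.75% municipal = 5% → $0.3395
Antacid chews $10.48: nonprescription drugs → 6% + 0% municipal = 6% → $0.6288
Unrounded tax sum = $9.8453 → $9.85

$9.85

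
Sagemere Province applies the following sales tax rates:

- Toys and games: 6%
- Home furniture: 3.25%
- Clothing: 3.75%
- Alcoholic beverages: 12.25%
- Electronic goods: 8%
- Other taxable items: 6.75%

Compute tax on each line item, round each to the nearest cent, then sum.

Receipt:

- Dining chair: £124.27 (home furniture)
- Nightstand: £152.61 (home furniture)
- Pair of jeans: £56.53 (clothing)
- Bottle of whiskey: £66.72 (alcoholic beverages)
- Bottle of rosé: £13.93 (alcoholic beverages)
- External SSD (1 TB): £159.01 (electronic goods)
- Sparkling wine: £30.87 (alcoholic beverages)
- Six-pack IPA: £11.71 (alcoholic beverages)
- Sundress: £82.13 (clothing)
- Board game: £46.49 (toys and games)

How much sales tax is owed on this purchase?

Dining chair £124.27: home furniture → 3.25% → £4.04
Nightstand £152.61: home furniture → 3.25% → £4.96
Pair of jeans £56.53: clothing → 3.75% → £2.12
Bottle of whiskey £66.72: alcoholic beverages → 12.25% → £8.17
Bottle of rosé £13.93: alcoholic beverages → 12.25% → £1.71
External SSD (1 TB) £159.01: electronic goods → 8% → £12.72
Sparkling wine £30.87: alcoholic beverages → 12.25% → £3.78
Six-pack IPA £11.71: alcoholic beverages → 12.25% → £1.43
Sundress £82.13: clothing → 3.75% → £3.08
Board game £46.49: toys and games → 6% → £2.79
Total tax = £4.04 + £4.96 + £2.12 + £8.17 + £1.71 + £12.72 + £3.78 + £1.43 + £3.08 + £2.79 = £44.80

£44.80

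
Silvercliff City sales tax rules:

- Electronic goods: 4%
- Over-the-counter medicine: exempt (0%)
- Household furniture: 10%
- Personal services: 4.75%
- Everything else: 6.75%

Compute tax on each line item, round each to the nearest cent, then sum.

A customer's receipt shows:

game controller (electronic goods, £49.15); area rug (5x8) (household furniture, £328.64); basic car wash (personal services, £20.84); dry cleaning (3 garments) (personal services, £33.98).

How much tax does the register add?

Game controller £49.15: electronic goods → 4% → £1.97
Area rug (5x8) £328.64: household furniture → 10% → £32.86
Basic car wash £20.84: personal services → 4.75% → £0.99
Dry cleaning (3 garments) £33.98: personal services → 4.75% → £1.61
Total tax = £1.97 + £32.86 + £0.99 + £1.61 = £37.43

£37.43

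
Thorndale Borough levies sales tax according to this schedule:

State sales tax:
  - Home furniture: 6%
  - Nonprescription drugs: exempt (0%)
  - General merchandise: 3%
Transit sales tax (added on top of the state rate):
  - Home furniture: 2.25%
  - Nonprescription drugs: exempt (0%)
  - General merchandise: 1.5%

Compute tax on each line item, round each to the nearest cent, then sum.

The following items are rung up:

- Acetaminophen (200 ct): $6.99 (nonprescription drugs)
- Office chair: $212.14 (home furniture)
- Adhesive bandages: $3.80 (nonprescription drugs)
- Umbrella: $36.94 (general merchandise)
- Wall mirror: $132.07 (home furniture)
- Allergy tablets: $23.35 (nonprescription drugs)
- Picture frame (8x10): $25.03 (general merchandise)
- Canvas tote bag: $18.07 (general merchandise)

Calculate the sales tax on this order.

$32.00

Acetaminophen (200 ct) $6.99: nonprescription drugs → 0% + 0% transit = 0% → $0.00
Office chair $212.14: home furniture → 6% + 2.25% transit = 8.25% → $17.50
Adhesive bandages $3.80: nonprescription drugs → 0% + 0% transit = 0% → $0.00
Umbrella $36.94: general merchandise → 3% + 1.5% transit = 4.5% → $1.66
Wall mirror $132.07: home furniture → 6% + 2.25% transit = 8.25% → $10.90
Allergy tablets $23.35: nonprescription drugs → 0% + 0% transit = 0% → $0.00
Picture frame (8x10) $25.03: general merchandise → 3% + 1.5% transit = 4.5% → $1.13
Canvas tote bag $18.07: general merchandise → 3% + 1.5% transit = 4.5% → $0.81
Total tax = $17.50 + $1.66 + $10.90 + $1.13 + $0.81 = $32.00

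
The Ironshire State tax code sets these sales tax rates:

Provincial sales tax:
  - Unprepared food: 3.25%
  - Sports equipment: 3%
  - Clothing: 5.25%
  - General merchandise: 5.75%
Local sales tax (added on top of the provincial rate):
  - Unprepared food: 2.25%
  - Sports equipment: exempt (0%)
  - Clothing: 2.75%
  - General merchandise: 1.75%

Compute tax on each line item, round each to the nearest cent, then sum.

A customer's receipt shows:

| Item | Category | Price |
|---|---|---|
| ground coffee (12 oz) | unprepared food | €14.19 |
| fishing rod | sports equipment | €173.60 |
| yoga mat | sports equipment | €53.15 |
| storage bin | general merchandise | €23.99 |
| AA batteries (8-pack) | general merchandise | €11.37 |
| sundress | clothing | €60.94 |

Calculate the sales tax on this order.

Ground coffee (12 oz) €14.19: unprepared food → 3.25% + 2.25% local = 5.5% → €0.78
Fishing rod €173.60: sports equipment → 3% + 0% local = 3% → €5.21
Yoga mat €53.15: sports equipment → 3% + 0% local = 3% → €1.59
Storage bin €23.99: general merchandise → 5.75% + 1.75% local = 7.5% → €1.80
AA batteries (8-pack) €11.37: general merchandise → 5.75% + 1.75% local = 7.5% → €0.85
Sundress €60.94: clothing → 5.25% + 2.75% local = 8% → €4.88
Total tax = €0.78 + €5.21 + €1.59 + €1.80 + €0.85 + €4.88 = €15.11

€15.11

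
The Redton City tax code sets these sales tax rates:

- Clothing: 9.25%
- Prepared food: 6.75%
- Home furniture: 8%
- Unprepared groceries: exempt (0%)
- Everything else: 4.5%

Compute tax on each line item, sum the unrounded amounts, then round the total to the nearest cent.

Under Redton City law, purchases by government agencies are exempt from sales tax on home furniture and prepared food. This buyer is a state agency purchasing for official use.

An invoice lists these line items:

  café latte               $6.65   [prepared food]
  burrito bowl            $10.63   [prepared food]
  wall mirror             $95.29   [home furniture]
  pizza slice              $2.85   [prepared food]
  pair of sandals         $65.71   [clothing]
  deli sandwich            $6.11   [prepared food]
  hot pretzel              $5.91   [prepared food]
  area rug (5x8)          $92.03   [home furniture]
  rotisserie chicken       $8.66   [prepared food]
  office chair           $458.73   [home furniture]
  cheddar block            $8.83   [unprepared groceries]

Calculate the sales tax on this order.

Café latte $6.65: prepared food, buyer-exempt → 0% → $0.00
Burrito bowl $10.63: prepared food, buyer-exempt → 0% → $0.00
Wall mirror $95.29: home furniture, buyer-exempt → 0% → $0.00
Pizza slice $2.85: prepared food, buyer-exempt → 0% → $0.00
Pair of sandals $65.71: clothing → 9.25% → $6.078175
Deli sandwich $6.11: prepared food, buyer-exempt → 0% → $0.00
Hot pretzel $5.91: prepared food, buyer-exempt → 0% → $0.00
Area rug (5x8) $92.03: home furniture, buyer-exempt → 0% → $0.00
Rotisserie chicken $8.66: prepared food, buyer-exempt → 0% → $0.00
Office chair $458.73: home furniture, buyer-exempt → 0% → $0.00
Cheddar block $8.83: unprepared groceries → 0% → $0.00
Unrounded tax sum = $6.078175 → $6.08

$6.08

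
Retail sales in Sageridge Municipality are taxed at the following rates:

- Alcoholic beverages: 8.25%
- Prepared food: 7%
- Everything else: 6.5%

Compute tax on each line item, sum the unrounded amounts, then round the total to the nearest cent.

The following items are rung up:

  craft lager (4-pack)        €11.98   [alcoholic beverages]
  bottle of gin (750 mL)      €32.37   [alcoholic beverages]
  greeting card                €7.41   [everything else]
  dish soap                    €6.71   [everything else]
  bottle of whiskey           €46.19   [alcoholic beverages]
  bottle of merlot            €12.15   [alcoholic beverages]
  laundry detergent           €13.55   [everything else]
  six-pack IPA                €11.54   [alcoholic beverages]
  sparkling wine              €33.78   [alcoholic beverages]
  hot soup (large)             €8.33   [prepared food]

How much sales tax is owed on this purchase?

Craft lager (4-pack) €11.98: alcoholic beverages → 8.25% → €0.98835
Bottle of gin (750 mL) €32.37: alcoholic beverages → 8.25% → €2.670525
Greeting card €7.41: everything else → 6.5% → €0.48165
Dish soap €6.71: everything else → 6.5% → €0.43615
Bottle of whiskey €46.19: alcoholic beverages → 8.25% → €3.810675
Bottle of merlot €12.15: alcoholic beverages → 8.25% → €1.002375
Laundry detergent €13.55: everything else → 6.5% → €0.88075
Six-pack IPA €11.54: alcoholic beverages → 8.25% → €0.95205
Sparkling wine €33.78: alcoholic beverages → 8.25% → €2.78685
Hot soup (large) €8.33: prepared food → 7% → €0.5831
Unrounded tax sum = €14.592475 → €14.59

€14.59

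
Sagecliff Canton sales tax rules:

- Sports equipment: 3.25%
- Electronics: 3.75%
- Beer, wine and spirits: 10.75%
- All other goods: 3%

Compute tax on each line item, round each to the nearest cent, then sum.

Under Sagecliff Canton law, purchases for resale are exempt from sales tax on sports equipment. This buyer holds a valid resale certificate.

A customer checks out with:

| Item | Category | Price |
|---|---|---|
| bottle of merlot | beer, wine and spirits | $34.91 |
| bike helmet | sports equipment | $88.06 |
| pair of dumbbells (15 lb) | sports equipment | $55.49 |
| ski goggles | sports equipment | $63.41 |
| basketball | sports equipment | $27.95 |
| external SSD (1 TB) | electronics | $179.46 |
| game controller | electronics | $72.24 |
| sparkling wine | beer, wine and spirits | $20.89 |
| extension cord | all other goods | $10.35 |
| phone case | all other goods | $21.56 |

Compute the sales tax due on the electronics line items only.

$9.44

External SSD (1 TB) $179.46: electronics → 3.75% → $6.73
Game controller $72.24: electronics → 3.75% → $2.71
Tax on electronics = $6.73 + $2.71 = $9.44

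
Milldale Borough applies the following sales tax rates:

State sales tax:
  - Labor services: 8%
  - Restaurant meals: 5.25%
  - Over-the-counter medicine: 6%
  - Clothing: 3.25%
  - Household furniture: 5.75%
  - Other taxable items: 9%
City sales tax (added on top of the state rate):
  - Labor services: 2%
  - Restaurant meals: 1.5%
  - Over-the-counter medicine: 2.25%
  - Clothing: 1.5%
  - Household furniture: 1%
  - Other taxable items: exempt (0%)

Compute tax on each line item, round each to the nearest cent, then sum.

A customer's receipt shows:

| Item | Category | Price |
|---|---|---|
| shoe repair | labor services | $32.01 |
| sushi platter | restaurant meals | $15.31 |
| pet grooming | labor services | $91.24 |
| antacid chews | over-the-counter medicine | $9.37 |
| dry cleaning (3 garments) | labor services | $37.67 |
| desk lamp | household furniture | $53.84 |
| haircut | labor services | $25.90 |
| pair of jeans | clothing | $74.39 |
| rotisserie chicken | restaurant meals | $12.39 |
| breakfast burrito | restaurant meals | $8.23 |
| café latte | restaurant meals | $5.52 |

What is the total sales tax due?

$29.41

Shoe repair $32.01: labor services → 8% + 2% city = 10% → $3.20
Sushi platter $15.31: restaurant meals → 5.25% + 1.5% city = 6.75% → $1.03
Pet grooming $91.24: labor services → 8% + 2% city = 10% → $9.12
Antacid chews $9.37: over-the-counter medicine → 6% + 2.25% city = 8.25% → $0.77
Dry cleaning (3 garments) $37.67: labor services → 8% + 2% city = 10% → $3.77
Desk lamp $53.84: household furniture → 5.75% + 1% city = 6.75% → $3.63
Haircut $25.90: labor services → 8% + 2% city = 10% → $2.59
Pair of jeans $74.39: clothing → 3.25% + 1.5% city = 4.75% → $3.53
Rotisserie chicken $12.39: restaurant meals → 5.25% + 1.5% city = 6.75% → $0.84
Breakfast burrito $8.23: restaurant meals → 5.25% + 1.5% city = 6.75% → $0.56
Café latte $5.52: restaurant meals → 5.25% + 1.5% city = 6.75% → $0.37
Total tax = $3.20 + $1.03 + $9.12 + $0.77 + $3.77 + $3.63 + $2.59 + $3.53 + $0.84 + $0.56 + $0.37 = $29.41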